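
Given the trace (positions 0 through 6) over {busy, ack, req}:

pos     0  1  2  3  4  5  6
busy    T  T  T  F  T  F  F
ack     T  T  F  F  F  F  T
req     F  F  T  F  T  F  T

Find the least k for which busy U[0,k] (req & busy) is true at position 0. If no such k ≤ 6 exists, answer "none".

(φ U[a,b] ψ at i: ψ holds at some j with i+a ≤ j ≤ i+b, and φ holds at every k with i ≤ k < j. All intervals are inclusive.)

Need earliest j ≥ 0 with (req & busy), and busy at every k in [0,j-1].
  j=0: rhs fails.
  j=1: rhs fails.
  j=2: rhs holds; lhs holds on [0,1]. k = 2.

2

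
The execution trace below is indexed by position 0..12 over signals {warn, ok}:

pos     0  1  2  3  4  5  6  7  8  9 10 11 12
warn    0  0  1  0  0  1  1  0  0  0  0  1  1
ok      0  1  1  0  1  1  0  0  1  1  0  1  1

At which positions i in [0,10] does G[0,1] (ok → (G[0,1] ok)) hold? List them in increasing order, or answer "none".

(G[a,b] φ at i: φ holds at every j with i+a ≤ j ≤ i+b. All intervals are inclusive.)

Evaluate at each i in [0,10]:
  i=0: ✓ (all of [0,1])
  i=1: ✗ (fails at j=2)
  i=2: ✗ (fails at j=2)
  i=3: ✓ (all of [3,4])
  i=4: ✗ (fails at j=5)
  i=5: ✗ (fails at j=5)
  i=6: ✓ (all of [6,7])
  i=7: ✓ (all of [7,8])
  i=8: ✗ (fails at j=9)
  i=9: ✗ (fails at j=9)
  i=10: ✓ (all of [10,11])

0, 3, 6, 7, 10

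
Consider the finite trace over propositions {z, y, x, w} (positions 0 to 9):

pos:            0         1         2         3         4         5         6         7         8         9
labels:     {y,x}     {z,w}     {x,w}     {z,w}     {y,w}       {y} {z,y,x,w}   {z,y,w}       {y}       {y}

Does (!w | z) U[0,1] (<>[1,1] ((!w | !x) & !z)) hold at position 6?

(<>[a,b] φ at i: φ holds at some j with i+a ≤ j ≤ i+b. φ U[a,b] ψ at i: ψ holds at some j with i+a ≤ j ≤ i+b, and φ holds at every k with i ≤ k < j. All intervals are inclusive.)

Need some j in [6,7] with <>[1,1] ((!w | !x) & !z), and (!w | z) at every k in [6,j-1].
  j=6: <>[1,1] ((!w | !x) & !z) — fails (none in [7,7]).
  j=7: <>[1,1] ((!w | !x) & !z) holds; (!w | z) holds at every k in [6,6] → satisfied.

True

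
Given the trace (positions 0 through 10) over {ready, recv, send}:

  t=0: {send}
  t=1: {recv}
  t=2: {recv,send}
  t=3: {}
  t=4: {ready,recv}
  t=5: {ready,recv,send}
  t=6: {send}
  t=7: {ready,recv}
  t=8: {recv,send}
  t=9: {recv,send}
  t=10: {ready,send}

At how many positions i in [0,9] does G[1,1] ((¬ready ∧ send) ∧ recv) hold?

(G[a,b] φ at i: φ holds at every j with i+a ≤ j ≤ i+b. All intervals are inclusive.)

Evaluate at each i in [0,9]:
  i=0: ✗ (fails at j=1)
  i=1: ✓ (all of [2,2])
  i=2: ✗ (fails at j=3)
  i=3: ✗ (fails at j=4)
  i=4: ✗ (fails at j=5)
  i=5: ✗ (fails at j=6)
  i=6: ✗ (fails at j=7)
  i=7: ✓ (all of [8,8])
  i=8: ✓ (all of [9,9])
  i=9: ✗ (fails at j=10)
Positions where it holds: {1, 7, 8} → 3.

3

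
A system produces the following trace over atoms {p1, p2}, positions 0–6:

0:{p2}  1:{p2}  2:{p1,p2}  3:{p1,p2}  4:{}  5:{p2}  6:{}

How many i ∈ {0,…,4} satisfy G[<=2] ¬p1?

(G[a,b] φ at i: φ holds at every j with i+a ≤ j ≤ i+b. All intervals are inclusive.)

1

Evaluate at each i in [0,4]:
  i=0: ✗ (fails at j=2)
  i=1: ✗ (fails at j=2)
  i=2: ✗ (fails at j=2)
  i=3: ✗ (fails at j=3)
  i=4: ✓ (all of [4,6])
Positions where it holds: {4} → 1.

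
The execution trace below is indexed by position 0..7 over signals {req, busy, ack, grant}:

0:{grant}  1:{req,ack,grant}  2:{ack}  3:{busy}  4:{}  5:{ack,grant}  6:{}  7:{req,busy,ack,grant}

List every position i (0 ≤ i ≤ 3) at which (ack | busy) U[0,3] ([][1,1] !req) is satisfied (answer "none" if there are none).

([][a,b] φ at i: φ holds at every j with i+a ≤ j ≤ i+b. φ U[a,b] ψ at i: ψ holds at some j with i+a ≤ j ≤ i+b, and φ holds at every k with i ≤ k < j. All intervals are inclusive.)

1, 2, 3

Evaluate at each i in [0,3]:
  i=0: ✗ (lhs fails at k=0 before rhs at j=1)
  i=1: ✓ (rhs at j=1)
  i=2: ✓ (rhs at j=2)
  i=3: ✓ (rhs at j=3)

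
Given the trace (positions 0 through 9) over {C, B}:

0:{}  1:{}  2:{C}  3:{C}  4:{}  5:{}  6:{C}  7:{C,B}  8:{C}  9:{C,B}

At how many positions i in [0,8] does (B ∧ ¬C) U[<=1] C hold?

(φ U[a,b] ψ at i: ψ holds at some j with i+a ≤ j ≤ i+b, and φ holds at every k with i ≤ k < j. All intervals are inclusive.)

5

Evaluate at each i in [0,8]:
  i=0: ✗ (no rhs in [0,1])
  i=1: ✗ (lhs fails at k=1 before rhs at j=2)
  i=2: ✓ (rhs at j=2)
  i=3: ✓ (rhs at j=3)
  i=4: ✗ (no rhs in [4,5])
  i=5: ✗ (lhs fails at k=5 before rhs at j=6)
  i=6: ✓ (rhs at j=6)
  i=7: ✓ (rhs at j=7)
  i=8: ✓ (rhs at j=8)
Positions where it holds: {2, 3, 6, 7, 8} → 5.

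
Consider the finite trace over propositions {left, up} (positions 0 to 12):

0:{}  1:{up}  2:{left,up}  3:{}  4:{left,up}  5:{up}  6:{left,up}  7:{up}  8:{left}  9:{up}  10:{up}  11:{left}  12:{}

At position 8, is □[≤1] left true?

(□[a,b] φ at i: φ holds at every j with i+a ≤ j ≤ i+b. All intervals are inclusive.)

False

Check left at every j in [8,9]:
  j=8: true
  j=9: false
Fails at j=9 → formula fails.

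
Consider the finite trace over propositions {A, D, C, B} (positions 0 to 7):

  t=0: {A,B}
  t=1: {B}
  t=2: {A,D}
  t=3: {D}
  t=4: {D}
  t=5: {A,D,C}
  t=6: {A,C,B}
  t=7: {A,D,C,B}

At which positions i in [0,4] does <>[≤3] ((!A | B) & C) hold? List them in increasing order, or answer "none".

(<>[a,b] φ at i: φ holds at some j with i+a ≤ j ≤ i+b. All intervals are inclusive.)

3, 4

Evaluate at each i in [0,4]:
  i=0: ✗ (none in [0,3])
  i=1: ✗ (none in [1,4])
  i=2: ✗ (none in [2,5])
  i=3: ✓ (witness j=6)
  i=4: ✓ (witness j=6)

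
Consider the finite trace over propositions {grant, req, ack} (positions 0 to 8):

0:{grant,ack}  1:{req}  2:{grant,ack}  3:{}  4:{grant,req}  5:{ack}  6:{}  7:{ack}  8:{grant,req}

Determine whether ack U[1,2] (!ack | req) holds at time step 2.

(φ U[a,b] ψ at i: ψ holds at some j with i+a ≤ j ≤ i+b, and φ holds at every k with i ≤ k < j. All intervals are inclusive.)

True

Need some j in [3,4] with (!ack | req), and ack at every k in [2,j-1].
  j=3: (!ack | req) holds; ack holds at every k in [2,2] → satisfied.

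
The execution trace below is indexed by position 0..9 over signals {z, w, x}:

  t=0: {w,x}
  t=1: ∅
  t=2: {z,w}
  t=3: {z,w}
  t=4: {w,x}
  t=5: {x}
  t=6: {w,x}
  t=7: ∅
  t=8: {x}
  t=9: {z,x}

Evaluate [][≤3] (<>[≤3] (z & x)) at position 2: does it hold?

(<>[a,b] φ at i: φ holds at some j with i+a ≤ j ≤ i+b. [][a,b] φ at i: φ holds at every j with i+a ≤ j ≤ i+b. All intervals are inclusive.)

False

Check <>[≤3] (z & x) at every j in [2,5]:
  j=2: fails (none in [2,5])
  j=3: fails (none in [3,6])
  j=4: fails (none in [4,7])
  j=5: fails (none in [5,8])
Fails at j=2 → formula fails.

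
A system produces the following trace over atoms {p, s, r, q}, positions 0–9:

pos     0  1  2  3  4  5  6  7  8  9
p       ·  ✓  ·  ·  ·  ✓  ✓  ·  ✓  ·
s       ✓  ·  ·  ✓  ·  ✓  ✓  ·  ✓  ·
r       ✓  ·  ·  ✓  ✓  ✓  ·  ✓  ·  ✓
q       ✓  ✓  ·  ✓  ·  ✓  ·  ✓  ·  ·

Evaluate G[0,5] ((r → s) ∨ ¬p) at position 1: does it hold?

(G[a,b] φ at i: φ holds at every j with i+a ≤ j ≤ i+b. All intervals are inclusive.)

Yes

Check ((r → s) ∨ ¬p) at every j in [1,6]:
  j=1: true
  j=2: true
  j=3: true
  j=4: true
  j=5: true
  j=6: true
All positions satisfy it → formula holds.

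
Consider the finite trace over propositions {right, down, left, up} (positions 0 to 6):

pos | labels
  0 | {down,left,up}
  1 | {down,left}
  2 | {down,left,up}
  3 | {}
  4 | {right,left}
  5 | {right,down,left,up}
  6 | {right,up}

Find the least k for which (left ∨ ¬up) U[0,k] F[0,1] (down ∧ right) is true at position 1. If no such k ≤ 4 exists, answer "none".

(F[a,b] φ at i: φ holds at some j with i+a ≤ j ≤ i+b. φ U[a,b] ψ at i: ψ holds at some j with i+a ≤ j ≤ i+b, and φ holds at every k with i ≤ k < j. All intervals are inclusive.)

3

Need earliest j ≥ 1 with F[0,1] (down ∧ right), and (left ∨ ¬up) at every k in [1,j-1].
  j=1: rhs fails.
  j=2: rhs fails.
  j=3: rhs fails.
  j=4: rhs holds; lhs holds on [1,3]. k = 3.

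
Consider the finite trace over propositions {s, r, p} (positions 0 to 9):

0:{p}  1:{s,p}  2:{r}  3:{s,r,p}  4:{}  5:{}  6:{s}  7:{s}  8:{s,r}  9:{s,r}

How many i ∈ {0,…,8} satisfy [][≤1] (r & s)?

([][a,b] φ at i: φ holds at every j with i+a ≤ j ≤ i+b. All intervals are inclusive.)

1

Evaluate at each i in [0,8]:
  i=0: ✗ (fails at j=0)
  i=1: ✗ (fails at j=1)
  i=2: ✗ (fails at j=2)
  i=3: ✗ (fails at j=4)
  i=4: ✗ (fails at j=4)
  i=5: ✗ (fails at j=5)
  i=6: ✗ (fails at j=6)
  i=7: ✗ (fails at j=7)
  i=8: ✓ (all of [8,9])
Positions where it holds: {8} → 1.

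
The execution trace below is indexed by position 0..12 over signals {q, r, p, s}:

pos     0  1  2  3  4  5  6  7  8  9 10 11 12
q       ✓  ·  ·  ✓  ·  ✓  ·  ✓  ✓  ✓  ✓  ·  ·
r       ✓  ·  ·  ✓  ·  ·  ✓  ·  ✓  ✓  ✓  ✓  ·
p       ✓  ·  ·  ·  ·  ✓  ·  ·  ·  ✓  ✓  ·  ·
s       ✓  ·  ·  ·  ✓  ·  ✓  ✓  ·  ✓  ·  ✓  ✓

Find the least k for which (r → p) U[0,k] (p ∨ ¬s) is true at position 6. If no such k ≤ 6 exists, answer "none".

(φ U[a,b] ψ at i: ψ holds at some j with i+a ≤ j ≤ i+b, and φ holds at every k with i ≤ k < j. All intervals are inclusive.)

Need earliest j ≥ 6 with (p ∨ ¬s), and (r → p) at every k in [6,j-1].
  j=6: rhs fails.
  j=7: rhs fails.
  j=8: rhs holds but lhs fails at k=6.
  j=9: rhs holds but lhs fails at k=6.
  j=10: rhs holds but lhs fails at k=6.
  j=11: rhs fails.
  j=12: rhs fails.
No witness within the range → none.

none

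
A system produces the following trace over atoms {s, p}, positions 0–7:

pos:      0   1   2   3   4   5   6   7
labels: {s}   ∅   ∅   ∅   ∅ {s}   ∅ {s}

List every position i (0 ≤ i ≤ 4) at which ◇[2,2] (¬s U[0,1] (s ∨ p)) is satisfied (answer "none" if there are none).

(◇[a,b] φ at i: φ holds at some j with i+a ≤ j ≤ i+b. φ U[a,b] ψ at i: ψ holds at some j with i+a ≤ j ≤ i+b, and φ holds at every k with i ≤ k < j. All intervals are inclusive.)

Evaluate at each i in [0,4]:
  i=0: ✗ (none in [2,2])
  i=1: ✗ (none in [3,3])
  i=2: ✓ (witness j=4)
  i=3: ✓ (witness j=5)
  i=4: ✓ (witness j=6)

2, 3, 4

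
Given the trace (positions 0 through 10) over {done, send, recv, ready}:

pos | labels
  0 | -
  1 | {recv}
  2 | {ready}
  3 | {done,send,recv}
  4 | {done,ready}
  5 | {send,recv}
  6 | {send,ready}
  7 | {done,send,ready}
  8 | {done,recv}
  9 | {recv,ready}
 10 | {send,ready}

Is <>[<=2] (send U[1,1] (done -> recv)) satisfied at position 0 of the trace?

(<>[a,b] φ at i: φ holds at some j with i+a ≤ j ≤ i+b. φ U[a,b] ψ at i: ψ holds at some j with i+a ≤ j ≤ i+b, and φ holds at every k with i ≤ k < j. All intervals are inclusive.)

Does not hold

Check (send U[1,1] (done -> recv)) at each j in [0,2]:
  j=0: fails
  j=1: fails
  j=2: fails
No position in the window satisfies it → formula fails.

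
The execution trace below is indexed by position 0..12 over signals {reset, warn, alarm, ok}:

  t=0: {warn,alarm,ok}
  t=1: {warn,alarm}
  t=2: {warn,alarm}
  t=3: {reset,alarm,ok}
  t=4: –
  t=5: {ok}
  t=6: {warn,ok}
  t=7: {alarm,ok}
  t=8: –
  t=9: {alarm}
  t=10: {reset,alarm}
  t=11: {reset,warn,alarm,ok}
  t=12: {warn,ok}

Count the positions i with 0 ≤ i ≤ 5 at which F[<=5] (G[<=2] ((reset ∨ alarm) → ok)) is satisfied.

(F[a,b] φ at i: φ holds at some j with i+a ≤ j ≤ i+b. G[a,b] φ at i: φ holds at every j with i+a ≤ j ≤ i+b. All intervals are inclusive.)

6

Evaluate at each i in [0,5]:
  i=0: ✓ (witness j=3)
  i=1: ✓ (witness j=3)
  i=2: ✓ (witness j=3)
  i=3: ✓ (witness j=3)
  i=4: ✓ (witness j=4)
  i=5: ✓ (witness j=5)
Positions where it holds: {0, 1, 2, 3, 4, 5} → 6.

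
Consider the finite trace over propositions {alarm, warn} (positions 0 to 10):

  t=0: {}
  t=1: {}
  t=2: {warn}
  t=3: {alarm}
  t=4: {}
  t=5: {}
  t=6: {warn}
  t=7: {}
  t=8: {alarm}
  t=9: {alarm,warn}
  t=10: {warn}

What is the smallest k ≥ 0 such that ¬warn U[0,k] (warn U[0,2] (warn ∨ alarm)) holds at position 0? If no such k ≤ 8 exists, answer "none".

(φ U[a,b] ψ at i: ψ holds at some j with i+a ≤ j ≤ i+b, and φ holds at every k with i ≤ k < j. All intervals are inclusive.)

2

Need earliest j ≥ 0 with (warn U[0,2] (warn ∨ alarm)), and ¬warn at every k in [0,j-1].
  j=0: rhs fails.
  j=1: rhs fails.
  j=2: rhs holds; lhs holds on [0,1]. k = 2.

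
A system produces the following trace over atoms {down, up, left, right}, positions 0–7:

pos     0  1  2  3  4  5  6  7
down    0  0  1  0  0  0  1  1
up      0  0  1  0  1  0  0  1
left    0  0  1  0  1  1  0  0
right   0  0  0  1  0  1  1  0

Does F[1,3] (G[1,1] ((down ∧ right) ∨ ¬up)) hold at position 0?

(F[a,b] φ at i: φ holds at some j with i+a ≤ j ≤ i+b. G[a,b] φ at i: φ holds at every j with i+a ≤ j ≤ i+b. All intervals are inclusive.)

Holds

Check G[1,1] ((down ∧ right) ∨ ¬up) at each j in [1,3]:
  j=1: fails at 2
  j=2: holds on [3,3]
  j=3: fails at 4
Found at j=2 → formula holds.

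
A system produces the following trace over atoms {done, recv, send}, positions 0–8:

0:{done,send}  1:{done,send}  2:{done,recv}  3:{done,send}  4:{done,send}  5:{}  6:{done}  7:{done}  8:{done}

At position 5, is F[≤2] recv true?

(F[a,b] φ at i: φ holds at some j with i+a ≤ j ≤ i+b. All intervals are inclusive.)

No

Check recv at each j in [5,7]:
  j=5: false
  j=6: false
  j=7: false
No position in the window satisfies it → formula fails.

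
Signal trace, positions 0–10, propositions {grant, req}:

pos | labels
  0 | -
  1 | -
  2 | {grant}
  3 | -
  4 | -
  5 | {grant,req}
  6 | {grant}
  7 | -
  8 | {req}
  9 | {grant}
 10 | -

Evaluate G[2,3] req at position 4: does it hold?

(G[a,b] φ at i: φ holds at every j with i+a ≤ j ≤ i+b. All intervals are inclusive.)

Does not hold

Check req at every j in [6,7]:
  j=6: false
  j=7: false
Fails at j=6 → formula fails.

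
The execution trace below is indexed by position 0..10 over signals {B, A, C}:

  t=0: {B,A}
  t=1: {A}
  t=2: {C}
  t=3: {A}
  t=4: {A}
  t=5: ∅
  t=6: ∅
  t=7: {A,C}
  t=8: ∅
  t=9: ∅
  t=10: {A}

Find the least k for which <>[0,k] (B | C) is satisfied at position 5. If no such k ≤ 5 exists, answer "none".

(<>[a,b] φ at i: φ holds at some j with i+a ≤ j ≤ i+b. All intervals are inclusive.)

2

Scan j = 5,6,… for (B | C):
  j=5: fails
  j=6: fails
  j=7: holds
First hit at j=7, so smallest k = 7-5 = 2.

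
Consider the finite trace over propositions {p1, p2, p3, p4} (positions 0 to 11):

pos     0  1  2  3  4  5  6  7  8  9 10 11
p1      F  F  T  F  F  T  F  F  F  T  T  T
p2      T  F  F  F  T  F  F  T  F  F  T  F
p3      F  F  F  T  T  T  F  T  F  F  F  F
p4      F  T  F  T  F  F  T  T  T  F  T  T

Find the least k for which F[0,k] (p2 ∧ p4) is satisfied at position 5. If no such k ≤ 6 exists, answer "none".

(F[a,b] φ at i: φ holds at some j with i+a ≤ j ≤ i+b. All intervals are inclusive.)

2

Scan j = 5,6,… for (p2 ∧ p4):
  j=5: fails
  j=6: fails
  j=7: holds
First hit at j=7, so smallest k = 7-5 = 2.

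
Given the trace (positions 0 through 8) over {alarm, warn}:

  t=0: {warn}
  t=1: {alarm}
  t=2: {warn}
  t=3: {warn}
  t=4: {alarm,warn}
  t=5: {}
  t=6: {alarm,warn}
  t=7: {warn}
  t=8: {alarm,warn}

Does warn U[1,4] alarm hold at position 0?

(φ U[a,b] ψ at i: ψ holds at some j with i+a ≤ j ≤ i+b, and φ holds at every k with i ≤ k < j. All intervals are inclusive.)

True

Need some j in [1,4] with alarm, and warn at every k in [0,j-1].
  j=1: alarm holds; warn holds at every k in [0,0] → satisfied.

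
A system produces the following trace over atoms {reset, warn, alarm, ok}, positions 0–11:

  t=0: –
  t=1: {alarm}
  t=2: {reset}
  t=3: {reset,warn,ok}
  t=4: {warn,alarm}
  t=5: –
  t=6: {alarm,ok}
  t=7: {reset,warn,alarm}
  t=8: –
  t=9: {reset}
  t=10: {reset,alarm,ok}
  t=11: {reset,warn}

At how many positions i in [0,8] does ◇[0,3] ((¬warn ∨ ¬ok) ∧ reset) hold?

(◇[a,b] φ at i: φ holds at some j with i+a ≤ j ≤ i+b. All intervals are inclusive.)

Evaluate at each i in [0,8]:
  i=0: ✓ (witness j=2)
  i=1: ✓ (witness j=2)
  i=2: ✓ (witness j=2)
  i=3: ✗ (none in [3,6])
  i=4: ✓ (witness j=7)
  i=5: ✓ (witness j=7)
  i=6: ✓ (witness j=7)
  i=7: ✓ (witness j=7)
  i=8: ✓ (witness j=9)
Positions where it holds: {0, 1, 2, 4, 5, 6, 7, 8} → 8.

8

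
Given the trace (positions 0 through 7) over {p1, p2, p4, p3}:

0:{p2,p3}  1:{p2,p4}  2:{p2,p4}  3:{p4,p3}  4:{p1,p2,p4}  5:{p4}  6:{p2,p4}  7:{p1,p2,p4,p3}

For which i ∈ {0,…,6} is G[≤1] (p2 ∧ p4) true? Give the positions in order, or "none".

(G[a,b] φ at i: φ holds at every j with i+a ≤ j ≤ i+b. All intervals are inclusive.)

Evaluate at each i in [0,6]:
  i=0: ✗ (fails at j=0)
  i=1: ✓ (all of [1,2])
  i=2: ✗ (fails at j=3)
  i=3: ✗ (fails at j=3)
  i=4: ✗ (fails at j=5)
  i=5: ✗ (fails at j=5)
  i=6: ✓ (all of [6,7])

1, 6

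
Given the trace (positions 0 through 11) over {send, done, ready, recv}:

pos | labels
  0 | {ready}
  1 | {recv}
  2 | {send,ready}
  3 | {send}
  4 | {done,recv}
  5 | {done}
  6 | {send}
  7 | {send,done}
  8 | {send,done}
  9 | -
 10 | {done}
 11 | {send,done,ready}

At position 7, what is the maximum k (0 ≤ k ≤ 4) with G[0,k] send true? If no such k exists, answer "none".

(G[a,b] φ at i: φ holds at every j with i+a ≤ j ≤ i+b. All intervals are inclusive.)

send must hold from j=7 onward; find where it first fails.
  j=7: holds
  j=8: holds
  j=9: fails
Holds on [7,8], so largest k = 1.

1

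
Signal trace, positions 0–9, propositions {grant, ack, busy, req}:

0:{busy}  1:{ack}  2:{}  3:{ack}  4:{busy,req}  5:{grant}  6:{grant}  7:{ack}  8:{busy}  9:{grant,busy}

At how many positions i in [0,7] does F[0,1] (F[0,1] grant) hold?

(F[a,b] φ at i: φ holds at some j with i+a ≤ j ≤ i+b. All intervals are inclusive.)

Evaluate at each i in [0,7]:
  i=0: ✗ (none in [0,1])
  i=1: ✗ (none in [1,2])
  i=2: ✗ (none in [2,3])
  i=3: ✓ (witness j=4)
  i=4: ✓ (witness j=4)
  i=5: ✓ (witness j=5)
  i=6: ✓ (witness j=6)
  i=7: ✓ (witness j=8)
Positions where it holds: {3, 4, 5, 6, 7} → 5.

5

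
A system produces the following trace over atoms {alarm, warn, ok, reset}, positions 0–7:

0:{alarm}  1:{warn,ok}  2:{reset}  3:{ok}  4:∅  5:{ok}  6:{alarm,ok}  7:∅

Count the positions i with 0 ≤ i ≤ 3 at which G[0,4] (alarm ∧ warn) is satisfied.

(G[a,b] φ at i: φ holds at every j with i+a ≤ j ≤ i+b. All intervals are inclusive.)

Evaluate at each i in [0,3]:
  i=0: ✗ (fails at j=0)
  i=1: ✗ (fails at j=1)
  i=2: ✗ (fails at j=2)
  i=3: ✗ (fails at j=3)
Positions where it holds: {} → 0.

0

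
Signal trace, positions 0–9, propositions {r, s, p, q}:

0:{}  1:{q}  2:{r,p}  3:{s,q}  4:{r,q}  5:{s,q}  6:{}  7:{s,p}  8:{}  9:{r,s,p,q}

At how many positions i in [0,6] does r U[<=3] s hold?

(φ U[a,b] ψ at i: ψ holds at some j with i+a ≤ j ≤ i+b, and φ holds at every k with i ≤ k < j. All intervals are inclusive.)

Evaluate at each i in [0,6]:
  i=0: ✗ (lhs fails at k=0 before rhs at j=3)
  i=1: ✗ (lhs fails at k=1 before rhs at j=3)
  i=2: ✓ (rhs at j=3; lhs holds on [2,2])
  i=3: ✓ (rhs at j=3)
  i=4: ✓ (rhs at j=5; lhs holds on [4,4])
  i=5: ✓ (rhs at j=5)
  i=6: ✗ (lhs fails at k=6 before rhs at j=7)
Positions where it holds: {2, 3, 4, 5} → 4.

4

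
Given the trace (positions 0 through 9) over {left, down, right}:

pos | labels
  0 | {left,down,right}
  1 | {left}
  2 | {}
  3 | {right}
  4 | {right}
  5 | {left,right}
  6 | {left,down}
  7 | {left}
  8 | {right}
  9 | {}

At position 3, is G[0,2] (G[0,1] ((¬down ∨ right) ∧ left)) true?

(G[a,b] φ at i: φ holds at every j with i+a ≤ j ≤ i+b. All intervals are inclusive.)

Check G[0,1] ((¬down ∨ right) ∧ left) at every j in [3,5]:
  j=3: fails at 3
  j=4: fails at 4
  j=5: fails at 6
Fails at j=3 → formula fails.

False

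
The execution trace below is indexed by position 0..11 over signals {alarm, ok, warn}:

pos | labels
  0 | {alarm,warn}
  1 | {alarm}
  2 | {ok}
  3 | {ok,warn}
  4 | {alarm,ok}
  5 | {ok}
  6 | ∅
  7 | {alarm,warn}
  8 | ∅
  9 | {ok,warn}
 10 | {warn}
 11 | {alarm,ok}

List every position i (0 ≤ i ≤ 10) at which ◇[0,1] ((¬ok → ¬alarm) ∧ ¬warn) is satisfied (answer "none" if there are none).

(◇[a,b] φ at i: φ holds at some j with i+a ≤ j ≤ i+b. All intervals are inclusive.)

1, 2, 3, 4, 5, 6, 7, 8, 10

Evaluate at each i in [0,10]:
  i=0: ✗ (none in [0,1])
  i=1: ✓ (witness j=2)
  i=2: ✓ (witness j=2)
  i=3: ✓ (witness j=4)
  i=4: ✓ (witness j=4)
  i=5: ✓ (witness j=5)
  i=6: ✓ (witness j=6)
  i=7: ✓ (witness j=8)
  i=8: ✓ (witness j=8)
  i=9: ✗ (none in [9,10])
  i=10: ✓ (witness j=11)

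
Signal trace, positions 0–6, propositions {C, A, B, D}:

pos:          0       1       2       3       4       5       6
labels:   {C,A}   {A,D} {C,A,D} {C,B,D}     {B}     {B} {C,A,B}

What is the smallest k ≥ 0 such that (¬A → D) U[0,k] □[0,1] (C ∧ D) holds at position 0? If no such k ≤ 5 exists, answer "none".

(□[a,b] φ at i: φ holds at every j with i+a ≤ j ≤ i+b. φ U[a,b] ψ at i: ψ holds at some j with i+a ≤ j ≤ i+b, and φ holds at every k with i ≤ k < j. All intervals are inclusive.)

2

Need earliest j ≥ 0 with □[0,1] (C ∧ D), and (¬A → D) at every k in [0,j-1].
  j=0: rhs fails.
  j=1: rhs fails.
  j=2: rhs holds; lhs holds on [0,1]. k = 2.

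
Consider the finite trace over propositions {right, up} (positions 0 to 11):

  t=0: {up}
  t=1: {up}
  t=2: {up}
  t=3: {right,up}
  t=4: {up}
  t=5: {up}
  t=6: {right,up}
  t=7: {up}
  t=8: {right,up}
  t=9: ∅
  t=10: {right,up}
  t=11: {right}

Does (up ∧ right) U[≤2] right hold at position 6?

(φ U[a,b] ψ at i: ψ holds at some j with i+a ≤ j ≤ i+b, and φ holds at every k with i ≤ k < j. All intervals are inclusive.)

Need some j in [6,8] with right, and (up ∧ right) at every k in [6,j-1].
  j=6: right holds; no prefix to check → satisfied.

Holds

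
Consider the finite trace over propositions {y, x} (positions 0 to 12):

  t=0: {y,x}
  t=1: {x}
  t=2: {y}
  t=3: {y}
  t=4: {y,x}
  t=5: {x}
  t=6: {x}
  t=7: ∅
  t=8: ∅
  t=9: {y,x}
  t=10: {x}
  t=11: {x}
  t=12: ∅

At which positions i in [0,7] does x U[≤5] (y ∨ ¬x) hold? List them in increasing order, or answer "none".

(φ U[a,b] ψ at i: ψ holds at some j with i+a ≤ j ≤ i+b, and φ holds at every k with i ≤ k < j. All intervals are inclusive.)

0, 1, 2, 3, 4, 5, 6, 7

Evaluate at each i in [0,7]:
  i=0: ✓ (rhs at j=0)
  i=1: ✓ (rhs at j=2; lhs holds on [1,1])
  i=2: ✓ (rhs at j=2)
  i=3: ✓ (rhs at j=3)
  i=4: ✓ (rhs at j=4)
  i=5: ✓ (rhs at j=7; lhs holds on [5,6])
  i=6: ✓ (rhs at j=7; lhs holds on [6,6])
  i=7: ✓ (rhs at j=7)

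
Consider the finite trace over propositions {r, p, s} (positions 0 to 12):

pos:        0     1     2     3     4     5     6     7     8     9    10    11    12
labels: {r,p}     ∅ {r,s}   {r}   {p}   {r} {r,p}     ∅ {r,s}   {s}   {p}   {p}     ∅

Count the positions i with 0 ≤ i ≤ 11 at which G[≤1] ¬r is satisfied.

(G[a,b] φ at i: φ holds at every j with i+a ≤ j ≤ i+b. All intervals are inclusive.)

3

Evaluate at each i in [0,11]:
  i=0: ✗ (fails at j=0)
  i=1: ✗ (fails at j=2)
  i=2: ✗ (fails at j=2)
  i=3: ✗ (fails at j=3)
  i=4: ✗ (fails at j=5)
  i=5: ✗ (fails at j=5)
  i=6: ✗ (fails at j=6)
  i=7: ✗ (fails at j=8)
  i=8: ✗ (fails at j=8)
  i=9: ✓ (all of [9,10])
  i=10: ✓ (all of [10,11])
  i=11: ✓ (all of [11,12])
Positions where it holds: {9, 10, 11} → 3.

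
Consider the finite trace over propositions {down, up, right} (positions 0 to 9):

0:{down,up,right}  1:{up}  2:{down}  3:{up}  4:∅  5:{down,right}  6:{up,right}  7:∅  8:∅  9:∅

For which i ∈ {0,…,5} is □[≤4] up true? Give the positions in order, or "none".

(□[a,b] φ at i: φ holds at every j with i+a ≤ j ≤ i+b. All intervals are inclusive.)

none

Evaluate at each i in [0,5]:
  i=0: ✗ (fails at j=2)
  i=1: ✗ (fails at j=2)
  i=2: ✗ (fails at j=2)
  i=3: ✗ (fails at j=4)
  i=4: ✗ (fails at j=4)
  i=5: ✗ (fails at j=5)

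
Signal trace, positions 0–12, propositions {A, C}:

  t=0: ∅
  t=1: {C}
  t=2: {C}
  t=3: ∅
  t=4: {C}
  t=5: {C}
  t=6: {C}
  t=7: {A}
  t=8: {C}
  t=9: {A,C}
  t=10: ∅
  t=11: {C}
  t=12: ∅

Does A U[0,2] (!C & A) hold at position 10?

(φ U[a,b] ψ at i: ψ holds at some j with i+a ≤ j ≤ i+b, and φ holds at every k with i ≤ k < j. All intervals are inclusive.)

Need some j in [10,12] with (!C & A), and A at every k in [10,j-1].
  j=10: (!C & A) false.
  j=11: (!C & A) false.
  j=12: (!C & A) false.
No j in the window works → until fails.

False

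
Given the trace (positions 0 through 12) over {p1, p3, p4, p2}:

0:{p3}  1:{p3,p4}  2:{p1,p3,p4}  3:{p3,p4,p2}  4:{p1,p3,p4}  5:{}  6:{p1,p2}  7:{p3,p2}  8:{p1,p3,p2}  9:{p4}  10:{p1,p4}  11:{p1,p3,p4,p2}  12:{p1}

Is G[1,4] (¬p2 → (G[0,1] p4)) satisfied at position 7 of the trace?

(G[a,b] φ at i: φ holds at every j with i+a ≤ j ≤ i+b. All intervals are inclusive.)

Yes

Check (¬p2 → (G[0,1] p4)) at every j in [8,11]:
  j=8: antecedent false → ✓
  j=9: antecedent true; consequent holds on [9,10] → ✓
  j=10: antecedent true; consequent holds on [10,11] → ✓
  j=11: antecedent false → ✓
All positions satisfy it → formula holds.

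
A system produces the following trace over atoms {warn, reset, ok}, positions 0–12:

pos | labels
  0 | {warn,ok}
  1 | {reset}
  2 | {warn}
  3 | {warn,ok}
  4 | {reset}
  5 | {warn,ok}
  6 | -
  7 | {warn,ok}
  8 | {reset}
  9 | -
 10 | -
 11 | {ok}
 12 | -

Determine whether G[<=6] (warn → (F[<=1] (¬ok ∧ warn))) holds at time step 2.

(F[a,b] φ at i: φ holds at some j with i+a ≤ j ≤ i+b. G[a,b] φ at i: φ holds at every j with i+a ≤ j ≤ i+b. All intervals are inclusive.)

Check (warn → (F[<=1] (¬ok ∧ warn))) at every j in [2,8]:
  j=2: antecedent true; consequent holds (witness at 2) → ✓
  j=3: antecedent true; consequent fails (none in [3,4]) → ✗
  j=4: antecedent false → ✓
  j=5: antecedent true; consequent fails (none in [5,6]) → ✗
  j=6: antecedent false → ✓
  j=7: antecedent true; consequent fails (none in [7,8]) → ✗
  j=8: antecedent false → ✓
Fails at j=3 → formula fails.

Does not hold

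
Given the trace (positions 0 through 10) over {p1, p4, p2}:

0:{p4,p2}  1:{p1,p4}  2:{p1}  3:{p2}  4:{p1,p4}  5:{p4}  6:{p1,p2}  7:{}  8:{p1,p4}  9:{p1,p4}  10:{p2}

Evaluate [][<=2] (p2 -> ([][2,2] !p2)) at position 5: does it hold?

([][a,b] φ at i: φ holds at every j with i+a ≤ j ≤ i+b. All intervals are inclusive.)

Check (p2 -> ([][2,2] !p2)) at every j in [5,7]:
  j=5: antecedent false → ✓
  j=6: antecedent true; consequent holds on [8,8] → ✓
  j=7: antecedent false → ✓
All positions satisfy it → formula holds.

Yes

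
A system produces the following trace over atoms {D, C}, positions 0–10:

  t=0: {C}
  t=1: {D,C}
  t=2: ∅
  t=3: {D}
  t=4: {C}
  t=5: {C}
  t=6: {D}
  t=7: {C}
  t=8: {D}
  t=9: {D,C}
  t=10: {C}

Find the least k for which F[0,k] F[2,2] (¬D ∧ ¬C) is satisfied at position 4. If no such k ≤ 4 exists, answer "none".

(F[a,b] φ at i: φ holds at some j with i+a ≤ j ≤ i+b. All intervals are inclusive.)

Scan j = 4,5,… for F[2,2] (¬D ∧ ¬C):
  j=4: fails
  j=5: fails
  j=6: fails
  j=7: fails
  j=8: fails
No j in [4,8] satisfies it → none.

none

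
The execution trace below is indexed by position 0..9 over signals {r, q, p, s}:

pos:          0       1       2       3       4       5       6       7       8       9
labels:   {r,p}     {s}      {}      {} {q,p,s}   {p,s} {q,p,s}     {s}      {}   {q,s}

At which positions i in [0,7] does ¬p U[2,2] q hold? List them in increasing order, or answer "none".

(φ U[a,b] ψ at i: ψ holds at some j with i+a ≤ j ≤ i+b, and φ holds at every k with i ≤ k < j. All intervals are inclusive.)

2, 7

Evaluate at each i in [0,7]:
  i=0: ✗ (no rhs in [2,2])
  i=1: ✗ (no rhs in [3,3])
  i=2: ✓ (rhs at j=4; lhs holds on [2,3])
  i=3: ✗ (no rhs in [5,5])
  i=4: ✗ (lhs fails at k=4 before rhs at j=6)
  i=5: ✗ (no rhs in [7,7])
  i=6: ✗ (no rhs in [8,8])
  i=7: ✓ (rhs at j=9; lhs holds on [7,8])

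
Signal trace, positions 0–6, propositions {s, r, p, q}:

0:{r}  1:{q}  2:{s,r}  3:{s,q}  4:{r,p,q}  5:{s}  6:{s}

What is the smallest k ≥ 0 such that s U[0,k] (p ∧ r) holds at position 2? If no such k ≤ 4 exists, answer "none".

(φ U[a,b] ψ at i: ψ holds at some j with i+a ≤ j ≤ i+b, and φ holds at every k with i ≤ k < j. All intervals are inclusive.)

Need earliest j ≥ 2 with (p ∧ r), and s at every k in [2,j-1].
  j=2: rhs fails.
  j=3: rhs fails.
  j=4: rhs holds; lhs holds on [2,3]. k = 2.

2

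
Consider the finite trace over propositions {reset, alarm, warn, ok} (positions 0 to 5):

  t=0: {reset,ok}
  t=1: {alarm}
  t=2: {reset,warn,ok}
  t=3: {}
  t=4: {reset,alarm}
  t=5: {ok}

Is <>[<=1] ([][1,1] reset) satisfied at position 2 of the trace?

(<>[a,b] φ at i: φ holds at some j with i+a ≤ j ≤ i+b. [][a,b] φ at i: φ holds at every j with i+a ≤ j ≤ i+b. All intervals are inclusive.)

True

Check [][1,1] reset at each j in [2,3]:
  j=2: fails at 3
  j=3: holds on [4,4]
Found at j=3 → formula holds.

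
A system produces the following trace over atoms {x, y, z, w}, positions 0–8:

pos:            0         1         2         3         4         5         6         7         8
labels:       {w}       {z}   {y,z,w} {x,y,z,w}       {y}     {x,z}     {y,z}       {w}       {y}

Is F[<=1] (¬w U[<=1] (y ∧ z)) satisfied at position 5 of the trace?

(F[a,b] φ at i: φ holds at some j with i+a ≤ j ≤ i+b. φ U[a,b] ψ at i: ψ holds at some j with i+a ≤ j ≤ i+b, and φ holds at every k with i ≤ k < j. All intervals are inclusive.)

Holds

Check (¬w U[<=1] (y ∧ z)) at each j in [5,6]:
  j=5: holds
  j=6: holds
Found at j=5 → formula holds.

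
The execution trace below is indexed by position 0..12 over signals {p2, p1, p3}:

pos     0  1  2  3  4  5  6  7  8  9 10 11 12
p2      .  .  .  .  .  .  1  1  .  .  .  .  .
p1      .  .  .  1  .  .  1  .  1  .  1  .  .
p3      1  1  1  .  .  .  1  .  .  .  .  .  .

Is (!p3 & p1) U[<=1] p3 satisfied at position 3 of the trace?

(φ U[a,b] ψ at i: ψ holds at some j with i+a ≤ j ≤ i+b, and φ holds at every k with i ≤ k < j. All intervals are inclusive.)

Need some j in [3,4] with p3, and (!p3 & p1) at every k in [3,j-1].
  j=3: p3 false.
  j=4: p3 false.
No j in the window works → until fails.

No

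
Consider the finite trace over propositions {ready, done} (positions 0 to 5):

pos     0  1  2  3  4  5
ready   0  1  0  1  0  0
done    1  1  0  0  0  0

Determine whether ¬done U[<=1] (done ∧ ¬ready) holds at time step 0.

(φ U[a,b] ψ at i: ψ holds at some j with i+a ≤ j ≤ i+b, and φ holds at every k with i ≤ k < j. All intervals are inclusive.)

Need some j in [0,1] with (done ∧ ¬ready), and ¬done at every k in [0,j-1].
  j=0: (done ∧ ¬ready) holds; no prefix to check → satisfied.

Holds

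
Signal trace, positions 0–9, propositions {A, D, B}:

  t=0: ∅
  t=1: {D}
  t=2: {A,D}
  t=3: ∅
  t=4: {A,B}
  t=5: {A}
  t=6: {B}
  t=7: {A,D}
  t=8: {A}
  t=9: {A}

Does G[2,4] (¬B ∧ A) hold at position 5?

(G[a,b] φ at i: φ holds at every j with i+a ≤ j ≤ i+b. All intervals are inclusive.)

Check (¬B ∧ A) at every j in [7,9]:
  j=7: true
  j=8: true
  j=9: true
All positions satisfy it → formula holds.

Yes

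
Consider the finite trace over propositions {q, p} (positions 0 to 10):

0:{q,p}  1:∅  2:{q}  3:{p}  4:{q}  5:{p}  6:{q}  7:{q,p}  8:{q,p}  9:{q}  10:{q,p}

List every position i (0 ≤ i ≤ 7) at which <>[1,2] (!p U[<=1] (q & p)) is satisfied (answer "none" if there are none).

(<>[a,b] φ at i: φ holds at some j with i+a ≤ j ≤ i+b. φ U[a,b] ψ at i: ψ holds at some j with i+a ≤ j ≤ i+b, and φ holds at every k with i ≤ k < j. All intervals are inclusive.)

4, 5, 6, 7

Evaluate at each i in [0,7]:
  i=0: ✗ (none in [1,2])
  i=1: ✗ (none in [2,3])
  i=2: ✗ (none in [3,4])
  i=3: ✗ (none in [4,5])
  i=4: ✓ (witness j=6)
  i=5: ✓ (witness j=6)
  i=6: ✓ (witness j=7)
  i=7: ✓ (witness j=8)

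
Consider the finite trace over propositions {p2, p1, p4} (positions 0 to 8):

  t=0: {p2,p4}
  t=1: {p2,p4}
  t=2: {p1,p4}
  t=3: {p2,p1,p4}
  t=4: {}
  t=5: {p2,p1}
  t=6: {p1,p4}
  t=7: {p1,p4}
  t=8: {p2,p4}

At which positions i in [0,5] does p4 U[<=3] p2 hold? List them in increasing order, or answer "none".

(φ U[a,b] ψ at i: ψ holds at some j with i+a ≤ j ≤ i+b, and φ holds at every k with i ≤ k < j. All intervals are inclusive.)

0, 1, 2, 3, 5

Evaluate at each i in [0,5]:
  i=0: ✓ (rhs at j=0)
  i=1: ✓ (rhs at j=1)
  i=2: ✓ (rhs at j=3; lhs holds on [2,2])
  i=3: ✓ (rhs at j=3)
  i=4: ✗ (lhs fails at k=4 before rhs at j=5)
  i=5: ✓ (rhs at j=5)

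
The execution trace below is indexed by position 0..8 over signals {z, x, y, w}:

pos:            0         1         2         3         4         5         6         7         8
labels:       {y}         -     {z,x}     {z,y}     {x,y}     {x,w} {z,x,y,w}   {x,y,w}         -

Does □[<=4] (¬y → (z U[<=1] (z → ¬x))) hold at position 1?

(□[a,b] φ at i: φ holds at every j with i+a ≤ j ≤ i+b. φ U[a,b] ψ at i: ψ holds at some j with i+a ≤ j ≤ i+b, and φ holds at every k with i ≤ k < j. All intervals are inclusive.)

Holds

Check (¬y → (z U[<=1] (z → ¬x))) at every j in [1,5]:
  j=1: antecedent true; consequent holds → ✓
  j=2: antecedent true; consequent holds → ✓
  j=3: antecedent false → ✓
  j=4: antecedent false → ✓
  j=5: antecedent true; consequent holds → ✓
All positions satisfy it → formula holds.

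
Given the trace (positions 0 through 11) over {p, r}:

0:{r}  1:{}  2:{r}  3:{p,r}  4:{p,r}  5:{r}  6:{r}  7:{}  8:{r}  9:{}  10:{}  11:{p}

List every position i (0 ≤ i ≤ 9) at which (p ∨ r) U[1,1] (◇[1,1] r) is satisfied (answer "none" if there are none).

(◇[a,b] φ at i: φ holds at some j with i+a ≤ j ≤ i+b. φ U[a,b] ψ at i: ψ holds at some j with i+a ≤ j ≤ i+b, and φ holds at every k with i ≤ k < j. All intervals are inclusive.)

Evaluate at each i in [0,9]:
  i=0: ✓ (rhs at j=1; lhs holds on [0,0])
  i=1: ✗ (lhs fails at k=1 before rhs at j=2)
  i=2: ✓ (rhs at j=3; lhs holds on [2,2])
  i=3: ✓ (rhs at j=4; lhs holds on [3,3])
  i=4: ✓ (rhs at j=5; lhs holds on [4,4])
  i=5: ✗ (no rhs in [6,6])
  i=6: ✓ (rhs at j=7; lhs holds on [6,6])
  i=7: ✗ (no rhs in [8,8])
  i=8: ✗ (no rhs in [9,9])
  i=9: ✗ (no rhs in [10,10])

0, 2, 3, 4, 6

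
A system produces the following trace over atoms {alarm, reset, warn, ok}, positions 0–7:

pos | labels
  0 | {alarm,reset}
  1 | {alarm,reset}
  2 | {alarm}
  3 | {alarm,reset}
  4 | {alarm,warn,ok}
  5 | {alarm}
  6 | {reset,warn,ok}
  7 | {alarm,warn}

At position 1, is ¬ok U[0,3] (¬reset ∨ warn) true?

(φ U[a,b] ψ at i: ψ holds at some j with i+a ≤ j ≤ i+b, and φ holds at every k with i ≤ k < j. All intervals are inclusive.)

Holds

Need some j in [1,4] with (¬reset ∨ warn), and ¬ok at every k in [1,j-1].
  j=1: (¬reset ∨ warn) false.
  j=2: (¬reset ∨ warn) holds; ¬ok holds at every k in [1,1] → satisfied.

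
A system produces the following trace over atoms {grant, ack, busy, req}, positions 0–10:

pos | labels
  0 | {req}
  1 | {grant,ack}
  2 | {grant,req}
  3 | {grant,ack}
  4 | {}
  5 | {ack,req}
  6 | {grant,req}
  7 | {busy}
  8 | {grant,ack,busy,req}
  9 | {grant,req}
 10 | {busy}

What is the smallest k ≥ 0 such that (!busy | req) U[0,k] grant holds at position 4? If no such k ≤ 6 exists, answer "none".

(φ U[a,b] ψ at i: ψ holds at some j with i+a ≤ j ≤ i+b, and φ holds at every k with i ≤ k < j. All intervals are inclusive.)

Need earliest j ≥ 4 with grant, and (!busy | req) at every k in [4,j-1].
  j=4: rhs fails.
  j=5: rhs fails.
  j=6: rhs holds; lhs holds on [4,5]. k = 2.

2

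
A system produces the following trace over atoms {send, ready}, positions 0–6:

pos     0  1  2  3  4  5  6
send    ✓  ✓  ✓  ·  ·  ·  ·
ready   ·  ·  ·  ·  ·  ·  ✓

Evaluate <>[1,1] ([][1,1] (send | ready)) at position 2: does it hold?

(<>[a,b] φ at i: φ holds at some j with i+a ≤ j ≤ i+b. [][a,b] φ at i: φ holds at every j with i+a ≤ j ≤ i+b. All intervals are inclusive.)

False

Check [][1,1] (send | ready) at each j in [3,3]:
  j=3: fails at 4
No position in the window satisfies it → formula fails.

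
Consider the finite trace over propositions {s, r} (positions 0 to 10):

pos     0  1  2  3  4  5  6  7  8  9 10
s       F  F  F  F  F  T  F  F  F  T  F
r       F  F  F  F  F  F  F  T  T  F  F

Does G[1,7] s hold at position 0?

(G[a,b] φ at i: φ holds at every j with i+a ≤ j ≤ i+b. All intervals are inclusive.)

False

Check s at every j in [1,7]:
  j=1: false
  j=2: false
  j=3: false
  j=4: false
  j=5: true
  j=6: false
  j=7: false
Fails at j=1 → formula fails.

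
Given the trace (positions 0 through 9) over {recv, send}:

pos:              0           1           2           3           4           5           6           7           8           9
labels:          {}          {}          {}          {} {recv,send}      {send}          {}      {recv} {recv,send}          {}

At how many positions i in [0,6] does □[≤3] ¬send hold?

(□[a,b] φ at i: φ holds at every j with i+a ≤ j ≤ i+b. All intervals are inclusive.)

1

Evaluate at each i in [0,6]:
  i=0: ✓ (all of [0,3])
  i=1: ✗ (fails at j=4)
  i=2: ✗ (fails at j=4)
  i=3: ✗ (fails at j=4)
  i=4: ✗ (fails at j=4)
  i=5: ✗ (fails at j=5)
  i=6: ✗ (fails at j=8)
Positions where it holds: {0} → 1.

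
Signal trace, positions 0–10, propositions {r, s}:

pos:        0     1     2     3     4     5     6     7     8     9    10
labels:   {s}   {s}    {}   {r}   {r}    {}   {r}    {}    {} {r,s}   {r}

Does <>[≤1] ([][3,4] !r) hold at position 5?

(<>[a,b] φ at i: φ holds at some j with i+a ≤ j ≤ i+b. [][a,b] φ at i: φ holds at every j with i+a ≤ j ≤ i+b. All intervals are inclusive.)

Does not hold

Check [][3,4] !r at each j in [5,6]:
  j=5: fails at 9
  j=6: fails at 9
No position in the window satisfies it → formula fails.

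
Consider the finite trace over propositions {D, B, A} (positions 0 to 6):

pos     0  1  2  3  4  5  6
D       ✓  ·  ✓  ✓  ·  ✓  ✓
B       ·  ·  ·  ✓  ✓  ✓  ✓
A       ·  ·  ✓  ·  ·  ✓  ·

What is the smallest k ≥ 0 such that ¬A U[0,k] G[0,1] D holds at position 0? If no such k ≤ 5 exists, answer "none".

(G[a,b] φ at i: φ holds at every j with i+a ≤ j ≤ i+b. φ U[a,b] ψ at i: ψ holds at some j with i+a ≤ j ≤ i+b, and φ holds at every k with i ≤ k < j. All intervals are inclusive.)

Need earliest j ≥ 0 with G[0,1] D, and ¬A at every k in [0,j-1].
  j=0: rhs fails.
  j=1: rhs fails.
  j=2: rhs holds; lhs holds on [0,1]. k = 2.

2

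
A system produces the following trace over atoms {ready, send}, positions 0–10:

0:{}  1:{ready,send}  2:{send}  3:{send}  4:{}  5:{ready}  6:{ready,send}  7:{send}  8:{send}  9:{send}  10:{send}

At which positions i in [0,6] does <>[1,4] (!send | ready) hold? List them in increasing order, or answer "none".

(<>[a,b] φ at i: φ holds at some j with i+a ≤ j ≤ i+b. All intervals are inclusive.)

0, 1, 2, 3, 4, 5

Evaluate at each i in [0,6]:
  i=0: ✓ (witness j=1)
  i=1: ✓ (witness j=4)
  i=2: ✓ (witness j=4)
  i=3: ✓ (witness j=4)
  i=4: ✓ (witness j=5)
  i=5: ✓ (witness j=6)
  i=6: ✗ (none in [7,10])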